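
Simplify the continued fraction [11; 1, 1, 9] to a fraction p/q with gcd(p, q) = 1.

219/19

a_0 = 11: 11/1
a_1 = 1: 12/1
a_2 = 1: 23/2
a_3 = 9: 219/19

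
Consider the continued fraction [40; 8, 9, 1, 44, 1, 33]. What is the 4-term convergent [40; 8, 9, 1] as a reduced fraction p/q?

Start with 1.
9 + 1/(1/1) = 9 + 1/1 = 10/1
8 + 1/(10/1) = 8 + 1/10 = 81/10
40 + 1/(81/10) = 40 + 10/81 = 3250/81

3250/81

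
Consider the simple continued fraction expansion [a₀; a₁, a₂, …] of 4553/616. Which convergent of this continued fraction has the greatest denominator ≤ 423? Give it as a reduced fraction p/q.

a_0 = 7: 7/1  (≤ bound)
a_1 = 2: 15/2  (≤ bound)
a_2 = 1: 22/3  (≤ bound)
a_3 = 1: 37/5  (≤ bound)
a_4 = 3: 133/18  (≤ bound)
a_5 = 1: 170/23  (≤ bound)
a_6 = 26: 4553/616  (> 423, stop)

170/23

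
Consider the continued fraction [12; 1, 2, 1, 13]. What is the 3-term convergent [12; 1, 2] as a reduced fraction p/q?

38/3

Work from the innermost term outward:
Start with 2.
1 + 1/(2/1) = 1 + 1/2 = 3/2
12 + 1/(3/2) = 12 + 2/3 = 38/3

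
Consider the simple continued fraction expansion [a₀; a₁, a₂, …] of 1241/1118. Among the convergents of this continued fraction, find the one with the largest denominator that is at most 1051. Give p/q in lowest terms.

List convergents until the denominator exceeds the bound:
a_0 = 1: 1/1  (≤ bound)
a_1 = 9: 10/9  (≤ bound)
a_2 = 11: 111/100  (≤ bound)
a_3 = 5: 565/509  (≤ bound)
a_4 = 2: 1241/1118  (> 1051, stop)

565/509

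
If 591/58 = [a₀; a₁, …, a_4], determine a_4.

2

591 ÷ 58 → quotient 10, remainder 11
58 ÷ 11 → quotient 5, remainder 3
11 ÷ 3 → quotient 3, remainder 2
3 ÷ 2 → quotient 1, remainder 1
2 ÷ 1 → quotient 2, remainder 0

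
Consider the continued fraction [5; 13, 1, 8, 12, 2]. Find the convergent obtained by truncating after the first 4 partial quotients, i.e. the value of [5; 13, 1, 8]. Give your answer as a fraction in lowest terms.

a_0 = 5: 5/1
a_1 = 13: 66/13
a_2 = 1: 71/14
a_3 = 8: 634/125

634/125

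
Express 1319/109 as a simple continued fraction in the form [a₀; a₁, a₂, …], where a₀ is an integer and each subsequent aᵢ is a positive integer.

[12; 9, 1, 10]

Apply division with remainder until the remainder is 0:
1319 ÷ 109 → quotient 12, remainder 11
109 ÷ 11 → quotient 9, remainder 10
11 ÷ 10 → quotient 1, remainder 1
10 ÷ 1 → quotient 10, remainder 0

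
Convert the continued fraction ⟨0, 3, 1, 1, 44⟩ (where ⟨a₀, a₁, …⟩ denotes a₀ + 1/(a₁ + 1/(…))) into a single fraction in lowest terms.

a_0 = 0: 0/1
a_1 = 3: 1/3
a_2 = 1: 1/4
a_3 = 1: 2/7
a_4 = 44: 89/312

89/312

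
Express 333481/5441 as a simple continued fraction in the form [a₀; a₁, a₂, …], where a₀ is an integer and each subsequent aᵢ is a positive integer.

[61; 3, 2, 3, 1, 15, 5, 2]

Run the Euclidean algorithm, recording each quotient:
333481 ÷ 5441 → quotient 61, remainder 1580
5441 ÷ 1580 → quotient 3, remainder 701
1580 ÷ 701 → quotient 2, remainder 178
701 ÷ 178 → quotient 3, remainder 167
178 ÷ 167 → quotient 1, remainder 11
167 ÷ 11 → quotient 15, remainder 2
11 ÷ 2 → quotient 5, remainder 1
2 ÷ 1 → quotient 2, remainder 0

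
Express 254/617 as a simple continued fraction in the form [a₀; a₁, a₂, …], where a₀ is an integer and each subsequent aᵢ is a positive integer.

[0; 2, 2, 3, 36]

254 = 0·617 + 254, so a_0 = 0
617 = 2·254 + 109, so a_1 = 2
254 = 2·109 + 36, so a_2 = 2
109 = 3·36 + 1, so a_3 = 3
36 = 36·1 + 0, so a_4 = 36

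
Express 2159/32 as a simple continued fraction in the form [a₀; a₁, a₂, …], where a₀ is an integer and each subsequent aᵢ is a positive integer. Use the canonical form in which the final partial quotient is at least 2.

⌊2159/32⌋ = 67, remainder 15
⌊32/15⌋ = 2, remainder 2
⌊15/2⌋ = 7, remainder 1
⌊2/1⌋ = 2, remainder 0

[67; 2, 7, 2]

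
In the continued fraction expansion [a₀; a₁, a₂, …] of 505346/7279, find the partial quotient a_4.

⌊505346/7279⌋ = 69, remainder 3095
⌊7279/3095⌋ = 2, remainder 1089
⌊3095/1089⌋ = 2, remainder 917
⌊1089/917⌋ = 1, remainder 172
⌊917/172⌋ = 5, remainder 57

5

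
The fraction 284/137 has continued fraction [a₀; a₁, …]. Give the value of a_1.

13

Run the Euclidean algorithm, recording each quotient:
⌊284/137⌋ = 2, remainder 10
⌊137/10⌋ = 13, remainder 7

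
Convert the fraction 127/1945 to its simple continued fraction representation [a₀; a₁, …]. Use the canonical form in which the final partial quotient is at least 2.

Repeatedly divide and take the remainder:
127 = 0·1945 + 127, so a_0 = 0
1945 = 15·127 + 40, so a_1 = 15
127 = 3·40 + 7, so a_2 = 3
40 = 5·7 + 5, so a_3 = 5
7 = 1·5 + 2, so a_4 = 1
5 = 2·2 + 1, so a_5 = 2
2 = 2·1 + 0, so a_6 = 2

[0; 15, 3, 5, 1, 2, 2]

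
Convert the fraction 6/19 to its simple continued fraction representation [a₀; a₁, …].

Apply division with remainder until the remainder is 0:
6 ÷ 19 → quotient 0, remainder 6
19 ÷ 6 → quotient 3, remainder 1
6 ÷ 1 → quotient 6, remainder 0

[0; 3, 6]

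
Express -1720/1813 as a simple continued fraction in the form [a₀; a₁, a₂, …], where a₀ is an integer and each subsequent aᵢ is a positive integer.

⌊-1720/1813⌋ = -1, remainder 93
⌊1813/93⌋ = 19, remainder 46
⌊93/46⌋ = 2, remainder 1
⌊46/1⌋ = 46, remainder 0

[-1; 19, 2, 46]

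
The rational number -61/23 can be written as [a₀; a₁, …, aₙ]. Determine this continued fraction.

[-3; 2, 1, 7]

Apply division with remainder until the remainder is 0:
-61 ÷ 23 → quotient -3, remainder 8
23 ÷ 8 → quotient 2, remainder 7
8 ÷ 7 → quotient 1, remainder 1
7 ÷ 1 → quotient 7, remainder 0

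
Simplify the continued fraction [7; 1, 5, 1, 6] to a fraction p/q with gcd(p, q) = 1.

377/48

a_0 = 7: 7/1
a_1 = 1: 8/1
a_2 = 5: 47/6
a_3 = 1: 55/7
a_4 = 6: 377/48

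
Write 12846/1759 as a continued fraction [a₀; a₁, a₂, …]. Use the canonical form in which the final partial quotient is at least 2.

[7; 3, 3, 3, 53]

⌊12846/1759⌋ = 7, remainder 533
⌊1759/533⌋ = 3, remainder 160
⌊533/160⌋ = 3, remainder 53
⌊160/53⌋ = 3, remainder 1
⌊53/1⌋ = 53, remainder 0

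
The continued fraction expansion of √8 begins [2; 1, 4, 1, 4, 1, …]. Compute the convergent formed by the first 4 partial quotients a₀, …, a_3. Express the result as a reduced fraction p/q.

Start with 1.
4 + 1/(1/1) = 4 + 1/1 = 5/1
1 + 1/(5/1) = 1 + 1/5 = 6/5
2 + 1/(6/5) = 2 + 5/6 = 17/6

17/6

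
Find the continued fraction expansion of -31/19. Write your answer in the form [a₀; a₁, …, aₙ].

[-2; 2, 1, 2, 2]

-31 = -2·19 + 7, so a_0 = -2
19 = 2·7 + 5, so a_1 = 2
7 = 1·5 + 2, so a_2 = 1
5 = 2·2 + 1, so a_3 = 2
2 = 2·1 + 0, so a_4 = 2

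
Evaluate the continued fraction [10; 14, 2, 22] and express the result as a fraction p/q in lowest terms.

Start with 22.
2 + 1/(22/1) = 2 + 1/22 = 45/22
14 + 1/(45/22) = 14 + 22/45 = 652/45
10 + 1/(652/45) = 10 + 45/652 = 6565/652

6565/652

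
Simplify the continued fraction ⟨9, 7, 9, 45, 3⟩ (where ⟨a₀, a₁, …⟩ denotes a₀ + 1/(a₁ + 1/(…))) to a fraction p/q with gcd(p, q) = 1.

Start with 3.
45 + 1/(3/1) = 45 + 1/3 = 136/3
9 + 1/(136/3) = 9 + 3/136 = 1227/136
7 + 1/(1227/136) = 7 + 136/1227 = 8725/1227
9 + 1/(8725/1227) = 9 + 1227/8725 = 79752/8725

79752/8725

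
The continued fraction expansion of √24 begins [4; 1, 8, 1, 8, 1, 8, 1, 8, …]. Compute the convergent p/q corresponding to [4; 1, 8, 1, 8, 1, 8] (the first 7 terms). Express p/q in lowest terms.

4316/881

Collapse the nested fraction from the inside out:
Start with 8.
1 + 1/(8/1) = 1 + 1/8 = 9/8
8 + 1/(9/8) = 8 + 8/9 = 80/9
1 + 1/(80/9) = 1 + 9/80 = 89/80
8 + 1/(89/80) = 8 + 80/89 = 792/89
1 + 1/(792/89) = 1 + 89/792 = 881/792
4 + 1/(881/792) = 4 + 792/881 = 4316/881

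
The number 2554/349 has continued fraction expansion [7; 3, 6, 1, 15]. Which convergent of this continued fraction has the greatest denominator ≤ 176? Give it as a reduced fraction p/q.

161/22

a_0 = 7: 7/1  (≤ bound)
a_1 = 3: 22/3  (≤ bound)
a_2 = 6: 139/19  (≤ bound)
a_3 = 1: 161/22  (≤ bound)
a_4 = 15: 2554/349  (> 176, stop)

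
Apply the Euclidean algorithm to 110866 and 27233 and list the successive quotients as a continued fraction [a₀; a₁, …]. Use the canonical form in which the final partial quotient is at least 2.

110866 = 4·27233 + 1934, so a_0 = 4
27233 = 14·1934 + 157, so a_1 = 14
1934 = 12·157 + 50, so a_2 = 12
157 = 3·50 + 7, so a_3 = 3
50 = 7·7 + 1, so a_4 = 7
7 = 7·1 + 0, so a_5 = 7

[4; 14, 12, 3, 7, 7]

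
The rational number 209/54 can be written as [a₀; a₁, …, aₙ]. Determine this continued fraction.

209 ÷ 54 → quotient 3, remainder 47
54 ÷ 47 → quotient 1, remainder 7
47 ÷ 7 → quotient 6, remainder 5
7 ÷ 5 → quotient 1, remainder 2
5 ÷ 2 → quotient 2, remainder 1
2 ÷ 1 → quotient 2, remainder 0

[3; 1, 6, 1, 2, 2]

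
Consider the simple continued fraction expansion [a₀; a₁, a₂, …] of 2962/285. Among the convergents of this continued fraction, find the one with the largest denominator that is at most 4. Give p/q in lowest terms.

31/3

List convergents until the denominator exceeds the bound:
a_0 = 10: 10/1  (≤ bound)
a_1 = 2: 21/2  (≤ bound)
a_2 = 1: 31/3  (≤ bound)
a_3 = 1: 52/5  (> 4, stop)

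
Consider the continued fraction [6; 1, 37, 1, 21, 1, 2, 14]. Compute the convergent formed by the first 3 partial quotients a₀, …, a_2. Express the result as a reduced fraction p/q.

265/38

Start with 37.
1 + 1/(37/1) = 1 + 1/37 = 38/37
6 + 1/(38/37) = 6 + 37/38 = 265/38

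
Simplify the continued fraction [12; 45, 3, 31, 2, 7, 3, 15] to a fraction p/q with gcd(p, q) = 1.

37433715/3113752

Build up convergents one term at a time:
a_0 = 12: 12/1
a_1 = 45: 541/45
a_2 = 3: 1635/136
a_3 = 31: 51226/4261
a_4 = 2: 104087/8658
a_5 = 7: 779835/64867
a_6 = 3: 2443592/203259
a_7 = 15: 37433715/3113752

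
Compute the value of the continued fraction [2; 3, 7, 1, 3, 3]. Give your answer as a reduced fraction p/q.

733/316

Start with 3.
3 + 1/(3/1) = 3 + 1/3 = 10/3
1 + 1/(10/3) = 1 + 3/10 = 13/10
7 + 1/(13/10) = 7 + 10/13 = 101/13
3 + 1/(101/13) = 3 + 13/101 = 316/101
2 + 1/(316/101) = 2 + 101/316 = 733/316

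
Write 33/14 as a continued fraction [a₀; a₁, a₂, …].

[2; 2, 1, 4]

Apply division with remainder until the remainder is 0:
33 = 2·14 + 5, so a_0 = 2
14 = 2·5 + 4, so a_1 = 2
5 = 1·4 + 1, so a_2 = 1
4 = 4·1 + 0, so a_3 = 4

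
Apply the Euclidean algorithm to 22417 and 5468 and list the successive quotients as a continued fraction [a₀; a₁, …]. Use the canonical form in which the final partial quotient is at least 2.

22417 ÷ 5468 → quotient 4, remainder 545
5468 ÷ 545 → quotient 10, remainder 18
545 ÷ 18 → quotient 30, remainder 5
18 ÷ 5 → quotient 3, remainder 3
5 ÷ 3 → quotient 1, remainder 2
3 ÷ 2 → quotient 1, remainder 1
2 ÷ 1 → quotient 2, remainder 0

[4; 10, 30, 3, 1, 1, 2]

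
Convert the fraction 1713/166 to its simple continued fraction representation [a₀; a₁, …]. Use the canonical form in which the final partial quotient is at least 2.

[10; 3, 7, 1, 1, 3]

⌊1713/166⌋ = 10, remainder 53
⌊166/53⌋ = 3, remainder 7
⌊53/7⌋ = 7, remainder 4
⌊7/4⌋ = 1, remainder 3
⌊4/3⌋ = 1, remainder 1
⌊3/1⌋ = 3, remainder 0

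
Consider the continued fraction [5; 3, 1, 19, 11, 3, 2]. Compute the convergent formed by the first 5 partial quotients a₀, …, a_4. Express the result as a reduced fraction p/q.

4586/873

Start with 11.
19 + 1/(11/1) = 19 + 1/11 = 210/11
1 + 1/(210/11) = 1 + 11/210 = 221/210
3 + 1/(221/210) = 3 + 210/221 = 873/221
5 + 1/(873/221) = 5 + 221/873 = 4586/873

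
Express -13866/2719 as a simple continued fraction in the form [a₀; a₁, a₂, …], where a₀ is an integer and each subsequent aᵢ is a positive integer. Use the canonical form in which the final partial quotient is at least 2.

[-6; 1, 9, 30, 9]

Repeatedly divide and take the remainder:
-13866 ÷ 2719 → quotient -6, remainder 2448
2719 ÷ 2448 → quotient 1, remainder 271
2448 ÷ 271 → quotient 9, remainder 9
271 ÷ 9 → quotient 30, remainder 1
9 ÷ 1 → quotient 9, remainder 0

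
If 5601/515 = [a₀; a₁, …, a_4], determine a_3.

Repeatedly divide and take the remainder:
⌊5601/515⌋ = 10, remainder 451
⌊515/451⌋ = 1, remainder 64
⌊451/64⌋ = 7, remainder 3
⌊64/3⌋ = 21, remainder 1

21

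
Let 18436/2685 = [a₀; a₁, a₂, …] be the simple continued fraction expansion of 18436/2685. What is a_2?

6

Repeatedly divide and take the remainder:
⌊18436/2685⌋ = 6, remainder 2326
⌊2685/2326⌋ = 1, remainder 359
⌊2326/359⌋ = 6, remainder 172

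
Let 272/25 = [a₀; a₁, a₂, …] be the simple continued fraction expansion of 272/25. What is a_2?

7

Repeatedly divide and take the remainder:
272 ÷ 25 → quotient 10, remainder 22
25 ÷ 22 → quotient 1, remainder 3
22 ÷ 3 → quotient 7, remainder 1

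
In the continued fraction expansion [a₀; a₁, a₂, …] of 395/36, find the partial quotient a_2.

Repeatedly divide and take the remainder:
395 ÷ 36 → quotient 10, remainder 35
36 ÷ 35 → quotient 1, remainder 1
35 ÷ 1 → quotient 35, remainder 0

35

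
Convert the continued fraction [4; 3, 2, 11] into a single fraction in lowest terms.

a_0 = 4: 4/1
a_1 = 3: 13/3
a_2 = 2: 30/7
a_3 = 11: 343/80

343/80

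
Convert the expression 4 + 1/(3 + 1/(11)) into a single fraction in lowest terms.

147/34

a_0 = 4: 4/1
a_1 = 3: 13/3
a_2 = 11: 147/34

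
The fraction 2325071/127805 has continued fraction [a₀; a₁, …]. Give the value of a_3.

60

2325071 ÷ 127805 → quotient 18, remainder 24581
127805 ÷ 24581 → quotient 5, remainder 4900
24581 ÷ 4900 → quotient 5, remainder 81
4900 ÷ 81 → quotient 60, remainder 40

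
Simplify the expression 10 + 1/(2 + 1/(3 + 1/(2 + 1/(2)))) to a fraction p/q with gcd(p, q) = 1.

407/39

Compute successive convergents:
a_0 = 10: 10/1
a_1 = 2: 21/2
a_2 = 3: 73/7
a_3 = 2: 167/16
a_4 = 2: 407/39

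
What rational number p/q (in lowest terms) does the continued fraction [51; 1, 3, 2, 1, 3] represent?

2485/48

Start with 3.
1 + 1/(3/1) = 1 + 1/3 = 4/3
2 + 1/(4/3) = 2 + 3/4 = 11/4
3 + 1/(11/4) = 3 + 4/11 = 37/11
1 + 1/(37/11) = 1 + 11/37 = 48/37
51 + 1/(48/37) = 51 + 37/48 = 2485/48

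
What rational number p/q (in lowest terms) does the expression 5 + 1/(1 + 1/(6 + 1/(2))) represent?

88/15

a_0 = 5: 5/1
a_1 = 1: 6/1
a_2 = 6: 41/7
a_3 = 2: 88/15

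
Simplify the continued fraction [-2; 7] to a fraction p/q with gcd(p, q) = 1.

-13/7

Compute successive convergents:
a_0 = -2: -2/1
a_1 = 7: -13/7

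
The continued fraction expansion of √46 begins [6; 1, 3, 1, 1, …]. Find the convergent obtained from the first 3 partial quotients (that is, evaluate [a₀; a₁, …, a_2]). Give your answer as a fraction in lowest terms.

Start with 3.
1 + 1/(3/1) = 1 + 1/3 = 4/3
6 + 1/(4/3) = 6 + 3/4 = 27/4

27/4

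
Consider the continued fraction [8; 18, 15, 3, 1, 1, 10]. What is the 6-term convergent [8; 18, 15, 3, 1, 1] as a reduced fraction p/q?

15571/1933

a_0 = 8: 8/1
a_1 = 18: 145/18
a_2 = 15: 2183/271
a_3 = 3: 6694/831
a_4 = 1: 8877/1102
a_5 = 1: 15571/1933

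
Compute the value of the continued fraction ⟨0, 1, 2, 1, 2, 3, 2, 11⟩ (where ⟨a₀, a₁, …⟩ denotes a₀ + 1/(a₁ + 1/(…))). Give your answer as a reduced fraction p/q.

709/972

Start with 11.
2 + 1/(11/1) = 2 + 1/11 = 23/11
3 + 1/(23/11) = 3 + 11/23 = 80/23
2 + 1/(80/23) = 2 + 23/80 = 183/80
1 + 1/(183/80) = 1 + 80/183 = 263/183
2 + 1/(263/183) = 2 + 183/263 = 709/263
1 + 1/(709/263) = 1 + 263/709 = 972/709
0 + 1/(972/709) = 0 + 709/972 = 709/972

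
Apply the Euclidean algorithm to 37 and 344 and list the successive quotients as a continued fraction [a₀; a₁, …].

37 = 0·344 + 37, so a_0 = 0
344 = 9·37 + 11, so a_1 = 9
37 = 3·11 + 4, so a_2 = 3
11 = 2·4 + 3, so a_3 = 2
4 = 1·3 + 1, so a_4 = 1
3 = 3·1 + 0, so a_5 = 3

[0; 9, 3, 2, 1, 3]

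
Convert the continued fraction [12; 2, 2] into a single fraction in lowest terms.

Compute successive convergents:
a_0 = 12: 12/1
a_1 = 2: 25/2
a_2 = 2: 62/5

62/5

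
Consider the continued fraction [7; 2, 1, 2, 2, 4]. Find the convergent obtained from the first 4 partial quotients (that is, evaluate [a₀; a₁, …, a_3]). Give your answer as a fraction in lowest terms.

59/8

Work from the innermost term outward:
Start with 2.
1 + 1/(2/1) = 1 + 1/2 = 3/2
2 + 1/(3/2) = 2 + 2/3 = 8/3
7 + 1/(8/3) = 7 + 3/8 = 59/8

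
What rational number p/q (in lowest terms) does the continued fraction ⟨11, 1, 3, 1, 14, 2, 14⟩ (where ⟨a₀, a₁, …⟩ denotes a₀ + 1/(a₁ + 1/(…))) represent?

a_0 = 11: 11/1
a_1 = 1: 12/1
a_2 = 3: 47/4
a_3 = 1: 59/5
a_4 = 14: 873/74
a_5 = 2: 1805/153
a_6 = 14: 26143/2216

26143/2216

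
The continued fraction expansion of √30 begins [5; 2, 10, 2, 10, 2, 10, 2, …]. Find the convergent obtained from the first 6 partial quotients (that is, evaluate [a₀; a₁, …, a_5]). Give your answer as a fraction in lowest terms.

5291/966

Start with 2.
10 + 1/(2/1) = 10 + 1/2 = 21/2
2 + 1/(21/2) = 2 + 2/21 = 44/21
10 + 1/(44/21) = 10 + 21/44 = 461/44
2 + 1/(461/44) = 2 + 44/461 = 966/461
5 + 1/(966/461) = 5 + 461/966 = 5291/966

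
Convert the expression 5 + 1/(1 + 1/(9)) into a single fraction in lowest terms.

59/10

a_0 = 5: 5/1
a_1 = 1: 6/1
a_2 = 9: 59/10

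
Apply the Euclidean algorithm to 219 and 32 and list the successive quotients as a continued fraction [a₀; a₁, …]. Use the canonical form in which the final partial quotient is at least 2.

219 ÷ 32 → quotient 6, remainder 27
32 ÷ 27 → quotient 1, remainder 5
27 ÷ 5 → quotient 5, remainder 2
5 ÷ 2 → quotient 2, remainder 1
2 ÷ 1 → quotient 2, remainder 0

[6; 1, 5, 2, 2]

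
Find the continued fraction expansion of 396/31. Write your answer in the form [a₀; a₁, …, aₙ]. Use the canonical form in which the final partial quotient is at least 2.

Run the Euclidean algorithm, recording each quotient:
396 ÷ 31 → quotient 12, remainder 24
31 ÷ 24 → quotient 1, remainder 7
24 ÷ 7 → quotient 3, remainder 3
7 ÷ 3 → quotient 2, remainder 1
3 ÷ 1 → quotient 3, remainder 0

[12; 1, 3, 2, 3]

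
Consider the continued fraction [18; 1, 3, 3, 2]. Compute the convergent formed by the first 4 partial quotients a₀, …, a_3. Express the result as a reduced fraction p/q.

Start with 3.
3 + 1/(3/1) = 3 + 1/3 = 10/3
1 + 1/(10/3) = 1 + 3/10 = 13/10
18 + 1/(13/10) = 18 + 10/13 = 244/13

244/13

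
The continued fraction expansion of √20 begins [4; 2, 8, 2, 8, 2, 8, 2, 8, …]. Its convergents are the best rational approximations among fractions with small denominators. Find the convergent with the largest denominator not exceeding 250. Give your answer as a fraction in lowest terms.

List convergents until the denominator exceeds the bound:
a_0 = 4: 4/1  (≤ bound)
a_1 = 2: 9/2  (≤ bound)
a_2 = 8: 76/17  (≤ bound)
a_3 = 2: 161/36  (≤ bound)
a_4 = 8: 1364/305  (> 250, stop)

161/36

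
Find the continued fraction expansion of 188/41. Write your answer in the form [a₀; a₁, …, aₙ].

[4; 1, 1, 2, 2, 3]

188 = 4·41 + 24, so a_0 = 4
41 = 1·24 + 17, so a_1 = 1
24 = 1·17 + 7, so a_2 = 1
17 = 2·7 + 3, so a_3 = 2
7 = 2·3 + 1, so a_4 = 2
3 = 3·1 + 0, so a_5 = 3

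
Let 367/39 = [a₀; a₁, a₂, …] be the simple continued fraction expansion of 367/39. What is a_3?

Apply division with remainder until the remainder is 0:
367 ÷ 39 → quotient 9, remainder 16
39 ÷ 16 → quotient 2, remainder 7
16 ÷ 7 → quotient 2, remainder 2
7 ÷ 2 → quotient 3, remainder 1

3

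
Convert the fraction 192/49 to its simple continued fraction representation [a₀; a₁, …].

Run the Euclidean algorithm, recording each quotient:
⌊192/49⌋ = 3, remainder 45
⌊49/45⌋ = 1, remainder 4
⌊45/4⌋ = 11, remainder 1
⌊4/1⌋ = 4, remainder 0

[3; 1, 11, 4]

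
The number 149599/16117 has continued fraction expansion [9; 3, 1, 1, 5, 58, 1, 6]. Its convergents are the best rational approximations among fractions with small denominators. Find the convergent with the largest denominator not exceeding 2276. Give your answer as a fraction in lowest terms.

21061/2269

List convergents until the denominator exceeds the bound:
a_0 = 9: 9/1  (≤ bound)
a_1 = 3: 28/3  (≤ bound)
a_2 = 1: 37/4  (≤ bound)
a_3 = 1: 65/7  (≤ bound)
a_4 = 5: 362/39  (≤ bound)
a_5 = 58: 21061/2269  (≤ bound)
a_6 = 1: 21423/2308  (> 2276, stop)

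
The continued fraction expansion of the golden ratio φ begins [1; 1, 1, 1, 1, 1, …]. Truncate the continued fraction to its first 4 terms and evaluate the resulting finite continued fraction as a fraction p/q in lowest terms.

a_0 = 1: 1/1
a_1 = 1: 2/1
a_2 = 1: 3/2
a_3 = 1: 5/3

5/3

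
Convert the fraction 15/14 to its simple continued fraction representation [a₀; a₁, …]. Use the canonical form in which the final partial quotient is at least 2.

⌊15/14⌋ = 1, remainder 1
⌊14/1⌋ = 14, remainder 0

[1; 14]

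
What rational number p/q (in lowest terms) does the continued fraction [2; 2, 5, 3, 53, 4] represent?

Work from the innermost term outward:
Start with 4.
53 + 1/(4/1) = 53 + 1/4 = 213/4
3 + 1/(213/4) = 3 + 4/213 = 643/213
5 + 1/(643/213) = 5 + 213/643 = 3428/643
2 + 1/(3428/643) = 2 + 643/3428 = 7499/3428
2 + 1/(7499/3428) = 2 + 3428/7499 = 18426/7499

18426/7499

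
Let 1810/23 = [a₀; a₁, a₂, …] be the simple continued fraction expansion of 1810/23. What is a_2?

Repeatedly divide and take the remainder:
1810 ÷ 23 → quotient 78, remainder 16
23 ÷ 16 → quotient 1, remainder 7
16 ÷ 7 → quotient 2, remainder 2

2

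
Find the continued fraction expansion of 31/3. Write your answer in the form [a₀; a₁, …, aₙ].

31 ÷ 3 → quotient 10, remainder 1
3 ÷ 1 → quotient 3, remainder 0

[10; 3]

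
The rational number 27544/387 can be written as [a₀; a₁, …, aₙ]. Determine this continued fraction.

[71; 5, 1, 3, 2, 7]

⌊27544/387⌋ = 71, remainder 67
⌊387/67⌋ = 5, remainder 52
⌊67/52⌋ = 1, remainder 15
⌊52/15⌋ = 3, remainder 7
⌊15/7⌋ = 2, remainder 1
⌊7/1⌋ = 7, remainder 0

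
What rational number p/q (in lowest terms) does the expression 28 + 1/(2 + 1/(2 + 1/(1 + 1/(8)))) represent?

a_0 = 28: 28/1
a_1 = 2: 57/2
a_2 = 2: 142/5
a_3 = 1: 199/7
a_4 = 8: 1734/61

1734/61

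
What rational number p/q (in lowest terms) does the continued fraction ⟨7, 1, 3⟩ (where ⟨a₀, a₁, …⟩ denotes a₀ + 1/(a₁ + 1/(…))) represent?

a_0 = 7: 7/1
a_1 = 1: 8/1
a_2 = 3: 31/4

31/4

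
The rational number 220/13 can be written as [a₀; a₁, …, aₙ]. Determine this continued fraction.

[16; 1, 12]

Apply division with remainder until the remainder is 0:
⌊220/13⌋ = 16, remainder 12
⌊13/12⌋ = 1, remainder 1
⌊12/1⌋ = 12, remainder 0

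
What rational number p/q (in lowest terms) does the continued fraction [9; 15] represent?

Compute successive convergents:
a_0 = 9: 9/1
a_1 = 15: 136/15

136/15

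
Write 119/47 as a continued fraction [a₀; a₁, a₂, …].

[2; 1, 1, 7, 3]

⌊119/47⌋ = 2, remainder 25
⌊47/25⌋ = 1, remainder 22
⌊25/22⌋ = 1, remainder 3
⌊22/3⌋ = 7, remainder 1
⌊3/1⌋ = 3, remainder 0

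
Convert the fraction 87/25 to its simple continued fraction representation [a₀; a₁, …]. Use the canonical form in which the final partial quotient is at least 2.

[3; 2, 12]

87 = 3·25 + 12, so a_0 = 3
25 = 2·12 + 1, so a_1 = 2
12 = 12·1 + 0, so a_2 = 12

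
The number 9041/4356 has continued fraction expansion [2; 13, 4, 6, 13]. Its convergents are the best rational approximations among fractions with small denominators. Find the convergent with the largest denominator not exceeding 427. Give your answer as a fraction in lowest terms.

687/331

List convergents until the denominator exceeds the bound:
a_0 = 2: 2/1  (≤ bound)
a_1 = 13: 27/13  (≤ bound)
a_2 = 4: 110/53  (≤ bound)
a_3 = 6: 687/331  (≤ bound)
a_4 = 13: 9041/4356  (> 427, stop)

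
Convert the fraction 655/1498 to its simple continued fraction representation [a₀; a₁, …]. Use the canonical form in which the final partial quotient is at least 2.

[0; 2, 3, 2, 15, 6]

Run the Euclidean algorithm, recording each quotient:
⌊655/1498⌋ = 0, remainder 655
⌊1498/655⌋ = 2, remainder 188
⌊655/188⌋ = 3, remainder 91
⌊188/91⌋ = 2, remainder 6
⌊91/6⌋ = 15, remainder 1
⌊6/1⌋ = 6, remainder 0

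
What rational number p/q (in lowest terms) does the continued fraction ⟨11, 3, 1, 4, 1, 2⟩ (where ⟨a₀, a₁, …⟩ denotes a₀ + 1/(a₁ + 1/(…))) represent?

732/65

Collapse the nested fraction from the inside out:
Start with 2.
1 + 1/(2/1) = 1 + 1/2 = 3/2
4 + 1/(3/2) = 4 + 2/3 = 14/3
1 + 1/(14/3) = 1 + 3/14 = 17/14
3 + 1/(17/14) = 3 + 14/17 = 65/17
11 + 1/(65/17) = 11 + 17/65 = 732/65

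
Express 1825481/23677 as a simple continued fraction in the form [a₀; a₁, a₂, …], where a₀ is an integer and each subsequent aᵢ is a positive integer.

Run the Euclidean algorithm, recording each quotient:
1825481 = 77·23677 + 2352, so a_0 = 77
23677 = 10·2352 + 157, so a_1 = 10
2352 = 14·157 + 154, so a_2 = 14
157 = 1·154 + 3, so a_3 = 1
154 = 51·3 + 1, so a_4 = 51
3 = 3·1 + 0, so a_5 = 3

[77; 10, 14, 1, 51, 3]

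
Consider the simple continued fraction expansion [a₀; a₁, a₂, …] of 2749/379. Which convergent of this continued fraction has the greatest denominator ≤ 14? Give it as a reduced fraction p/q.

29/4

a_0 = 7: 7/1  (≤ bound)
a_1 = 3: 22/3  (≤ bound)
a_2 = 1: 29/4  (≤ bound)
a_3 = 18: 544/75  (> 14, stop)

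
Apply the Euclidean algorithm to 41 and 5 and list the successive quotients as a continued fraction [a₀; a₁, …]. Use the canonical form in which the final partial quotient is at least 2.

Repeatedly divide and take the remainder:
⌊41/5⌋ = 8, remainder 1
⌊5/1⌋ = 5, remainder 0

[8; 5]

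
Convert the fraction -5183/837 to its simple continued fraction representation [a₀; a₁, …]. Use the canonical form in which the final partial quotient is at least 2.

⌊-5183/837⌋ = -7, remainder 676
⌊837/676⌋ = 1, remainder 161
⌊676/161⌋ = 4, remainder 32
⌊161/32⌋ = 5, remainder 1
⌊32/1⌋ = 32, remainder 0

[-7; 1, 4, 5, 32]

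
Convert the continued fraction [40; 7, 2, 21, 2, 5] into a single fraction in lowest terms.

Start with 5.
2 + 1/(5/1) = 2 + 1/5 = 11/5
21 + 1/(11/5) = 21 + 5/11 = 236/11
2 + 1/(236/11) = 2 + 11/236 = 483/236
7 + 1/(483/236) = 7 + 236/483 = 3617/483
40 + 1/(3617/483) = 40 + 483/3617 = 145163/3617

145163/3617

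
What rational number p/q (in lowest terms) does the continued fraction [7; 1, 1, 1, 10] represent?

245/32

Start with 10.
1 + 1/(10/1) = 1 + 1/10 = 11/10
1 + 1/(11/10) = 1 + 10/11 = 21/11
1 + 1/(21/11) = 1 + 11/21 = 32/21
7 + 1/(32/21) = 7 + 21/32 = 245/32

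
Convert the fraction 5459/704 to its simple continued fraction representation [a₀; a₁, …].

[7; 1, 3, 14, 2, 2, 2]

Apply division with remainder until the remainder is 0:
5459 = 7·704 + 531, so a_0 = 7
704 = 1·531 + 173, so a_1 = 1
531 = 3·173 + 12, so a_2 = 3
173 = 14·12 + 5, so a_3 = 14
12 = 2·5 + 2, so a_4 = 2
5 = 2·2 + 1, so a_5 = 2
2 = 2·1 + 0, so a_6 = 2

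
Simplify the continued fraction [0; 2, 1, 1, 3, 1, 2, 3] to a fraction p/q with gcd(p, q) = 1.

a_0 = 0: 0/1
a_1 = 2: 1/2
a_2 = 1: 1/3
a_3 = 1: 2/5
a_4 = 3: 7/18
a_5 = 1: 9/23
a_6 = 2: 25/64
a_7 = 3: 84/215

84/215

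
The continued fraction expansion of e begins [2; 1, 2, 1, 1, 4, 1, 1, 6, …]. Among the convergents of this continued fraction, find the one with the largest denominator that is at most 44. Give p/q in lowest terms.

106/39

a_0 = 2: 2/1  (≤ bound)
a_1 = 1: 3/1  (≤ bound)
a_2 = 2: 8/3  (≤ bound)
a_3 = 1: 11/4  (≤ bound)
a_4 = 1: 19/7  (≤ bound)
a_5 = 4: 87/32  (≤ bound)
a_6 = 1: 106/39  (≤ bound)
a_7 = 1: 193/71  (> 44, stop)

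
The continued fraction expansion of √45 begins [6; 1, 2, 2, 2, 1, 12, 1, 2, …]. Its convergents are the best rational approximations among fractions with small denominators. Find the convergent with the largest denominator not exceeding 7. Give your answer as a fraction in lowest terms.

47/7

List convergents until the denominator exceeds the bound:
a_0 = 6: 6/1  (≤ bound)
a_1 = 1: 7/1  (≤ bound)
a_2 = 2: 20/3  (≤ bound)
a_3 = 2: 47/7  (≤ bound)
a_4 = 2: 114/17  (> 7, stop)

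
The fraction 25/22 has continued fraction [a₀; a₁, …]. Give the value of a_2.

Run the Euclidean algorithm, recording each quotient:
25 = 1·22 + 3, so a_0 = 1
22 = 7·3 + 1, so a_1 = 7
3 = 3·1 + 0, so a_2 = 3

3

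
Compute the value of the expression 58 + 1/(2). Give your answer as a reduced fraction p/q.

a_0 = 58: 58/1
a_1 = 2: 117/2

117/2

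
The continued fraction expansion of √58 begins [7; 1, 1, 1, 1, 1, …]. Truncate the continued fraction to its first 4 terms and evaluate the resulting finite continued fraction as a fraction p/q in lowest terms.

23/3

a_0 = 7: 7/1
a_1 = 1: 8/1
a_2 = 1: 15/2
a_3 = 1: 23/3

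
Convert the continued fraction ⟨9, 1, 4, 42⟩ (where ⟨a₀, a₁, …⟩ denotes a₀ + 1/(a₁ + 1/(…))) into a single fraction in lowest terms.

2068/211

a_0 = 9: 9/1
a_1 = 1: 10/1
a_2 = 4: 49/5
a_3 = 42: 2068/211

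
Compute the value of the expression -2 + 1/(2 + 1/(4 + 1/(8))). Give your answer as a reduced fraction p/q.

a_0 = -2: -2/1
a_1 = 2: -3/2
a_2 = 4: -14/9
a_3 = 8: -115/74

-115/74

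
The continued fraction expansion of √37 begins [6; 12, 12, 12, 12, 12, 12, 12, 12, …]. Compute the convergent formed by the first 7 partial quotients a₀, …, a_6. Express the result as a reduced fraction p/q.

a_0 = 6: 6/1
a_1 = 12: 73/12
a_2 = 12: 882/145
a_3 = 12: 10657/1752
a_4 = 12: 128766/21169
a_5 = 12: 1555849/255780
a_6 = 12: 18798954/3090529

18798954/3090529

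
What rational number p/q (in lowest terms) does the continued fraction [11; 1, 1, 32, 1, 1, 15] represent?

Starting at the tail and folding back:
Start with 15.
1 + 1/(15/1) = 1 + 1/15 = 16/15
1 + 1/(16/15) = 1 + 15/16 = 31/16
32 + 1/(31/16) = 32 + 16/31 = 1008/31
1 + 1/(1008/31) = 1 + 31/1008 = 1039/1008
1 + 1/(1039/1008) = 1 + 1008/1039 = 2047/1039
11 + 1/(2047/1039) = 11 + 1039/2047 = 23556/2047

23556/2047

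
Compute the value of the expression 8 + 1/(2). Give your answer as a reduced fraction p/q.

17/2

Start with 2.
8 + 1/(2/1) = 8 + 1/2 = 17/2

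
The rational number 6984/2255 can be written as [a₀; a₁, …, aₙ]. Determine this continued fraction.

6984 ÷ 2255 → quotient 3, remainder 219
2255 ÷ 219 → quotient 10, remainder 65
219 ÷ 65 → quotient 3, remainder 24
65 ÷ 24 → quotient 2, remainder 17
24 ÷ 17 → quotient 1, remainder 7
17 ÷ 7 → quotient 2, remainder 3
7 ÷ 3 → quotient 2, remainder 1
3 ÷ 1 → quotient 3, remainder 0

[3; 10, 3, 2, 1, 2, 2, 3]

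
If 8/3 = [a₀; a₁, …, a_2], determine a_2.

8 ÷ 3 → quotient 2, remainder 2
3 ÷ 2 → quotient 1, remainder 1
2 ÷ 1 → quotient 2, remainder 0

2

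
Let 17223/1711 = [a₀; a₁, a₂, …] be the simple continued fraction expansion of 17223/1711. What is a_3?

16

17223 ÷ 1711 → quotient 10, remainder 113
1711 ÷ 113 → quotient 15, remainder 16
113 ÷ 16 → quotient 7, remainder 1
16 ÷ 1 → quotient 16, remainder 0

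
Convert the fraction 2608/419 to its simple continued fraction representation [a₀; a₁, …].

Run the Euclidean algorithm, recording each quotient:
2608 ÷ 419 → quotient 6, remainder 94
419 ÷ 94 → quotient 4, remainder 43
94 ÷ 43 → quotient 2, remainder 8
43 ÷ 8 → quotient 5, remainder 3
8 ÷ 3 → quotient 2, remainder 2
3 ÷ 2 → quotient 1, remainder 1
2 ÷ 1 → quotient 2, remainder 0

[6; 4, 2, 5, 2, 1, 2]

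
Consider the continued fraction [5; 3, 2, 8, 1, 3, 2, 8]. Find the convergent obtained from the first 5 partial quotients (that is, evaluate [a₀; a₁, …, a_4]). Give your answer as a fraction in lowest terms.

349/66

Work from the innermost term outward:
Start with 1.
8 + 1/(1/1) = 8 + 1/1 = 9/1
2 + 1/(9/1) = 2 + 1/9 = 19/9
3 + 1/(19/9) = 3 + 9/19 = 66/19
5 + 1/(66/19) = 5 + 19/66 = 349/66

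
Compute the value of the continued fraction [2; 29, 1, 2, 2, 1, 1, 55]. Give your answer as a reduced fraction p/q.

57089/28072

Use the convergent recurrence hₖ = aₖ·hₖ₋₁ + hₖ₋₂ (and likewise for the denominators kₖ):
a_0 = 2: 2/1
a_1 = 29: 59/29
a_2 = 1: 61/30
a_3 = 2: 181/89
a_4 = 2: 423/208
a_5 = 1: 604/297
a_6 = 1: 1027/505
a_7 = 55: 57089/28072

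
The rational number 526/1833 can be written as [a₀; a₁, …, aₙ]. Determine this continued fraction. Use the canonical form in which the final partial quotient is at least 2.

Run the Euclidean algorithm, recording each quotient:
⌊526/1833⌋ = 0, remainder 526
⌊1833/526⌋ = 3, remainder 255
⌊526/255⌋ = 2, remainder 16
⌊255/16⌋ = 15, remainder 15
⌊16/15⌋ = 1, remainder 1
⌊15/1⌋ = 15, remainder 0

[0; 3, 2, 15, 1, 15]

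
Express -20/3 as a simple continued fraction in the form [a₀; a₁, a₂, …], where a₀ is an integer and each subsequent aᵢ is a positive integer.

[-7; 3]

Run the Euclidean algorithm, recording each quotient:
-20 = -7·3 + 1, so a_0 = -7
3 = 3·1 + 0, so a_1 = 3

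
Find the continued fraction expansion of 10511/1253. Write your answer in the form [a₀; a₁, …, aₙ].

10511 = 8·1253 + 487, so a_0 = 8
1253 = 2·487 + 279, so a_1 = 2
487 = 1·279 + 208, so a_2 = 1
279 = 1·208 + 71, so a_3 = 1
208 = 2·71 + 66, so a_4 = 2
71 = 1·66 + 5, so a_5 = 1
66 = 13·5 + 1, so a_6 = 13
5 = 5·1 + 0, so a_7 = 5

[8; 2, 1, 1, 2, 1, 13, 5]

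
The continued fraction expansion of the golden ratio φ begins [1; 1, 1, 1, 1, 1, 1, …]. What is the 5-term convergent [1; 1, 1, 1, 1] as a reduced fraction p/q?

Compute successive convergents:
a_0 = 1: 1/1
a_1 = 1: 2/1
a_2 = 1: 3/2
a_3 = 1: 5/3
a_4 = 1: 8/5

8/5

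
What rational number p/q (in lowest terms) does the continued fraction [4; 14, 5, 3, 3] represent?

Start with 3.
3 + 1/(3/1) = 3 + 1/3 = 10/3
5 + 1/(10/3) = 5 + 3/10 = 53/10
14 + 1/(53/10) = 14 + 10/53 = 752/53
4 + 1/(752/53) = 4 + 53/752 = 3061/752

3061/752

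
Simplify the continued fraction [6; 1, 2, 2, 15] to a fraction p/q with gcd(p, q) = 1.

725/108

Start with 15.
2 + 1/(15/1) = 2 + 1/15 = 31/15
2 + 1/(31/15) = 2 + 15/31 = 77/31
1 + 1/(77/31) = 1 + 31/77 = 108/77
6 + 1/(108/77) = 6 + 77/108 = 725/108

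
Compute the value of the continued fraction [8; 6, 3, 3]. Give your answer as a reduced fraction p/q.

Collapse the nested fraction from the inside out:
Start with 3.
3 + 1/(3/1) = 3 + 1/3 = 10/3
6 + 1/(10/3) = 6 + 3/10 = 63/10
8 + 1/(63/10) = 8 + 10/63 = 514/63

514/63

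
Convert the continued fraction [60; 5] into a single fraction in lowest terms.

301/5

Start with 5.
60 + 1/(5/1) = 60 + 1/5 = 301/5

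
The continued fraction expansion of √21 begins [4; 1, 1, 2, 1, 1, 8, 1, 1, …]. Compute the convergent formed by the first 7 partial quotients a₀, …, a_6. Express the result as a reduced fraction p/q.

a_0 = 4: 4/1
a_1 = 1: 5/1
a_2 = 1: 9/2
a_3 = 2: 23/5
a_4 = 1: 32/7
a_5 = 1: 55/12
a_6 = 8: 472/103

472/103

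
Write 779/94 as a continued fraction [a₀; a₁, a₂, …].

[8; 3, 2, 13]

779 ÷ 94 → quotient 8, remainder 27
94 ÷ 27 → quotient 3, remainder 13
27 ÷ 13 → quotient 2, remainder 1
13 ÷ 1 → quotient 13, remainder 0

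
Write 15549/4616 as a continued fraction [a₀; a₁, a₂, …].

15549 = 3·4616 + 1701, so a_0 = 3
4616 = 2·1701 + 1214, so a_1 = 2
1701 = 1·1214 + 487, so a_2 = 1
1214 = 2·487 + 240, so a_3 = 2
487 = 2·240 + 7, so a_4 = 2
240 = 34·7 + 2, so a_5 = 34
7 = 3·2 + 1, so a_6 = 3
2 = 2·1 + 0, so a_7 = 2

[3; 2, 1, 2, 2, 34, 3, 2]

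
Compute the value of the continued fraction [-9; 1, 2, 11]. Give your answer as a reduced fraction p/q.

-283/34

Build up convergents one term at a time:
a_0 = -9: -9/1
a_1 = 1: -8/1
a_2 = 2: -25/3
a_3 = 11: -283/34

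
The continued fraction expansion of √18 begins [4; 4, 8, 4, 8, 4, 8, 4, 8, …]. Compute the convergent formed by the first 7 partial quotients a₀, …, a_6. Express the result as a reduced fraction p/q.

161564/38081

Start with 8.
4 + 1/(8/1) = 4 + 1/8 = 33/8
8 + 1/(33/8) = 8 + 8/33 = 272/33
4 + 1/(272/33) = 4 + 33/272 = 1121/272
8 + 1/(1121/272) = 8 + 272/1121 = 9240/1121
4 + 1/(9240/1121) = 4 + 1121/9240 = 38081/9240
4 + 1/(38081/9240) = 4 + 9240/38081 = 161564/38081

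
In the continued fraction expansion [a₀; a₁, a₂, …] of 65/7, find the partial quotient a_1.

3

Apply division with remainder until the remainder is 0:
65 = 9·7 + 2, so a_0 = 9
7 = 3·2 + 1, so a_1 = 3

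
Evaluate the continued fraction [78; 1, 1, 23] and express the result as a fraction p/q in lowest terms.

Collapse the nested fraction from the inside out:
Start with 23.
1 + 1/(23/1) = 1 + 1/23 = 24/23
1 + 1/(24/23) = 1 + 23/24 = 47/24
78 + 1/(47/24) = 78 + 24/47 = 3690/47

3690/47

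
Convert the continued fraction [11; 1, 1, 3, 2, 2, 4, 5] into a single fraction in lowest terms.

10396/899

a_0 = 11: 11/1
a_1 = 1: 12/1
a_2 = 1: 23/2
a_3 = 3: 81/7
a_4 = 2: 185/16
a_5 = 2: 451/39
a_6 = 4: 1989/172
a_7 = 5: 10396/899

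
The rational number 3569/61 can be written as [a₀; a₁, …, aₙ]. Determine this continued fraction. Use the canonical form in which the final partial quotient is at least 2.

⌊3569/61⌋ = 58, remainder 31
⌊61/31⌋ = 1, remainder 30
⌊31/30⌋ = 1, remainder 1
⌊30/1⌋ = 30, remainder 0

[58; 1, 1, 30]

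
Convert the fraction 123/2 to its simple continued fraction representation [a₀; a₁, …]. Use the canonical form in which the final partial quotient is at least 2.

[61; 2]

Run the Euclidean algorithm, recording each quotient:
⌊123/2⌋ = 61, remainder 1
⌊2/1⌋ = 2, remainder 0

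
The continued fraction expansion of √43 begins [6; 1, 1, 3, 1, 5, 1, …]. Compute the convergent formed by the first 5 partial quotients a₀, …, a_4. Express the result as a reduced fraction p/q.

Start with 1.
3 + 1/(1/1) = 3 + 1/1 = 4/1
1 + 1/(4/1) = 1 + 1/4 = 5/4
1 + 1/(5/4) = 1 + 4/5 = 9/5
6 + 1/(9/5) = 6 + 5/9 = 59/9

59/9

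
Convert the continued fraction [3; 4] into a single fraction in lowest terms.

13/4

a_0 = 3: 3/1
a_1 = 4: 13/4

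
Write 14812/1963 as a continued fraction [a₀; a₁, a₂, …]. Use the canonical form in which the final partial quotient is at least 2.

[7; 1, 1, 4, 1, 58, 1, 2]

Repeatedly divide and take the remainder:
14812 = 7·1963 + 1071, so a_0 = 7
1963 = 1·1071 + 892, so a_1 = 1
1071 = 1·892 + 179, so a_2 = 1
892 = 4·179 + 176, so a_3 = 4
179 = 1·176 + 3, so a_4 = 1
176 = 58·3 + 2, so a_5 = 58
3 = 1·2 + 1, so a_6 = 1
2 = 2·1 + 0, so a_7 = 2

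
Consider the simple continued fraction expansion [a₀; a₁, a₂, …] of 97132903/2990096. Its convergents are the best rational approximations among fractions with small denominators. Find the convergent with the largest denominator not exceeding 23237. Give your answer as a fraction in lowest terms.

a_0 = 32: 32/1  (≤ bound)
a_1 = 2: 65/2  (≤ bound)
a_2 = 16: 1072/33  (≤ bound)
a_3 = 31: 33297/1025  (≤ bound)
a_4 = 3: 100963/3108  (≤ bound)
a_5 = 12: 1244853/38321  (> 23237, stop)

100963/3108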